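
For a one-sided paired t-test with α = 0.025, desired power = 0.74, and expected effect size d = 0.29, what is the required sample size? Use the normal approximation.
n = 81 pairs

Sample size formula (paired t-test, normal approximation):
n = ((z_α + z_β) / d)²

z_α = 1.960 (for α = 0.025, one-sided)
z_β = 0.643 (for power = 0.74)
d = 0.29

n = ((1.960 + 0.643) / 0.29)²
n = (8.976)²
n ≈ 80.57
Round up to the next whole number: n = 81 pairs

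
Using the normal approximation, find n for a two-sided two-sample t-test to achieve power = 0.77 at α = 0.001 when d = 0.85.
n = 45 per group

Sample size formula (two-sample t-test, normal approximation):
n = 2 · ((z_{α/2} + z_β) / d)²

z_{α/2} = 3.291 (for α = 0.001, two-sided)
z_β = 0.739 (for power = 0.77)
d = 0.85

n = 2 · ((3.291 + 0.739) / 0.85)²
n = 2 · (4.741)²
n ≈ 44.95
Round up to the next whole number: n = 45 per group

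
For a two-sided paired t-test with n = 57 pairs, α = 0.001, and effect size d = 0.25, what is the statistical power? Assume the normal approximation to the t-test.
Power ≈ 0.08

Power calculation (paired t-test, normal approximation):
z_β = d · √n - z_{α/2}
z_β = 0.25 · √57 - 3.291
z_β = 0.25 · 7.550 - 3.291
z_β = -1.403

Power = Φ(z_β) = Φ(-1.403) ≈ 0.080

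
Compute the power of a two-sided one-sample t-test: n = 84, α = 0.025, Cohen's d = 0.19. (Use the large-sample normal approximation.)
Power ≈ 0.31

Power calculation (one-sample t-test, normal approximation):
z_β = d · √n - z_{α/2}
z_β = 0.19 · √84 - 2.241
z_β = 0.19 · 9.165 - 2.241
z_β = -0.500

Power = Φ(z_β) = Φ(-0.500) ≈ 0.309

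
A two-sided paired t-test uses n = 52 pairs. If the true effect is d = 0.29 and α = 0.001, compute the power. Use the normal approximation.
Power ≈ 0.12

Power calculation (paired t-test, normal approximation):
z_β = d · √n - z_{α/2}
z_β = 0.29 · √52 - 3.291
z_β = 0.29 · 7.211 - 3.291
z_β = -1.199

Power = Φ(z_β) = Φ(-1.199) ≈ 0.115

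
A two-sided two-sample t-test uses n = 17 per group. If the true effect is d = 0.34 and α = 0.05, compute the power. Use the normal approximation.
Power ≈ 0.17

Power calculation (two-sample t-test, normal approximation):
z_β = d · √(n/2) - z_{α/2}
z_β = 0.34 · √(17/2) - 1.960
z_β = 0.34 · 2.915 - 1.960
z_β = -0.969

Power = Φ(z_β) = Φ(-0.969) ≈ 0.166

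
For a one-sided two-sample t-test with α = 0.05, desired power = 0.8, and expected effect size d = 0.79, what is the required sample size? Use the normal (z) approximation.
n = 20 per group

Sample size formula (two-sample t-test, normal approximation):
n = 2 · ((z_α + z_β) / d)²

z_α = 1.645 (for α = 0.05, one-sided)
z_β = 0.842 (for power = 0.8)
d = 0.79

n = 2 · ((1.645 + 0.842) / 0.79)²
n = 2 · (3.148)²
n ≈ 19.82
Round up to the next whole number: n = 20 per group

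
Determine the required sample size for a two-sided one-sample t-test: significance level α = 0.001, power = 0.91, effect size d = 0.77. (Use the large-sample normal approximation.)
n = 37

Sample size formula (one-sample t-test, normal approximation):
n = ((z_{α/2} + z_β) / d)²

z_{α/2} = 3.291 (for α = 0.001, two-sided)
z_β = 1.341 (for power = 0.91)
d = 0.77

n = ((3.291 + 1.341) / 0.77)²
n = (6.016)²
n ≈ 36.19
Round up to the next whole number: n = 37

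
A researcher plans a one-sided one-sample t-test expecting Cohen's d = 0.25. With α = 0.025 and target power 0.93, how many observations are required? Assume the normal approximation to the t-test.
n = 189

Sample size formula (one-sample t-test, normal approximation):
n = ((z_α + z_β) / d)²

z_α = 1.960 (for α = 0.025, one-sided)
z_β = 1.476 (for power = 0.93)
d = 0.25

n = ((1.960 + 1.476) / 0.25)²
n = (13.744)²
n ≈ 188.90
Round up to the next whole number: n = 189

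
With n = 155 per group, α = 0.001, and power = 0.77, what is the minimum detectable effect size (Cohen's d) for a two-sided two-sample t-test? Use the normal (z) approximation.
d ≈ 0.46

Minimum detectable effect (two-sample t-test, normal approximation):
d = (z_{α/2} + z_β) / √(n/2)
d = (3.291 + 0.739) / √(155/2)
d = 4.029 / 8.803
d ≈ 0.46

By Cohen's convention (0.2 small / 0.5 medium / 0.8 large): small effect.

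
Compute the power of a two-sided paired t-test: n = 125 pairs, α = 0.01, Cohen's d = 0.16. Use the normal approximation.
Power ≈ 0.22

Power calculation (paired t-test, normal approximation):
z_β = d · √n - z_{α/2}
z_β = 0.16 · √125 - 2.576
z_β = 0.16 · 11.180 - 2.576
z_β = -0.787

Power = Φ(z_β) = Φ(-0.787) ≈ 0.216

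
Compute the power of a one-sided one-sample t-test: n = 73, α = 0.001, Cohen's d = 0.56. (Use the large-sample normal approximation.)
Power ≈ 0.95

Power calculation (one-sample t-test, normal approximation):
z_β = d · √n - z_α
z_β = 0.56 · √73 - 3.090
z_β = 0.56 · 8.544 - 3.090
z_β = 1.694

Power = Φ(z_β) = Φ(1.694) ≈ 0.955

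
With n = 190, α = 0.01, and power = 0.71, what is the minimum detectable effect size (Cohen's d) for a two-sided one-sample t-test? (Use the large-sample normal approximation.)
d ≈ 0.23

Minimum detectable effect (one-sample t-test, normal approximation):
d = (z_{α/2} + z_β) / √n
d = (2.576 + 0.553) / √190
d = 3.129 / 13.784
d ≈ 0.23

By Cohen's convention (0.2 small / 0.5 medium / 0.8 large): small effect.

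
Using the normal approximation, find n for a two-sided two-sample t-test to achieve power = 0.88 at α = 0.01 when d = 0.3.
n = 313 per group

Sample size formula (two-sample t-test, normal approximation):
n = 2 · ((z_{α/2} + z_β) / d)²

z_{α/2} = 2.576 (for α = 0.01, two-sided)
z_β = 1.175 (for power = 0.88)
d = 0.3

n = 2 · ((2.576 + 1.175) / 0.3)²
n = 2 · (12.503)²
n ≈ 312.65
Round up to the next whole number: n = 313 per group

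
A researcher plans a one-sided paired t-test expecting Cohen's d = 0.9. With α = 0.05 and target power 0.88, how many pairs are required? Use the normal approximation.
n = 10 pairs

Sample size formula (paired t-test, normal approximation):
n = ((z_α + z_β) / d)²

z_α = 1.645 (for α = 0.05, one-sided)
z_β = 1.175 (for power = 0.88)
d = 0.9

n = ((1.645 + 1.175) / 0.9)²
n = (3.133)²
n ≈ 9.82
Round up to the next whole number: n = 10 pairs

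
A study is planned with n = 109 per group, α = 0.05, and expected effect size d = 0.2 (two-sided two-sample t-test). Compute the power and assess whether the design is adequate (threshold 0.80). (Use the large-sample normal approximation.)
Power ≈ 0.31; the study is underpowered (power < 0.80)

Power calculation (two-sample t-test, normal approximation):
z_β = d · √(n/2) - z_{α/2}
z_β = 0.2 · √(109/2) - 1.960
z_β = 0.2 · 7.382 - 1.960
z_β = -0.483

Power = Φ(z_β) = Φ(-0.483) ≈ 0.314

Effect size d = 0.2 is small by Cohen's convention (0.2/0.5/0.8).

Threshold: power ≥ 0.80 is conventionally adequate.
Power ≈ 0.31 → the study is underpowered (power < 0.80).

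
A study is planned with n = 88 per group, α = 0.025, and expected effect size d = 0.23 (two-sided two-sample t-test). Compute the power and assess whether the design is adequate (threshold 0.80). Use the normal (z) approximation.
Power ≈ 0.24; the study is underpowered (power < 0.80)

Power calculation (two-sample t-test, normal approximation):
z_β = d · √(n/2) - z_{α/2}
z_β = 0.23 · √(88/2) - 2.241
z_β = 0.23 · 6.633 - 2.241
z_β = -0.716

Power = Φ(z_β) = Φ(-0.716) ≈ 0.237

Effect size d = 0.23 is small by Cohen's convention (0.2/0.5/0.8).

Threshold: power ≥ 0.80 is conventionally adequate.
Power ≈ 0.24 → the study is underpowered (power < 0.80).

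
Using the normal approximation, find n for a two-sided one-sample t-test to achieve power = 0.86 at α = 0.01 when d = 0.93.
n = 16

Sample size formula (one-sample t-test, normal approximation):
n = ((z_{α/2} + z_β) / d)²

z_{α/2} = 2.576 (for α = 0.01, two-sided)
z_β = 1.080 (for power = 0.86)
d = 0.93

n = ((2.576 + 1.080) / 0.93)²
n = (3.931)²
n ≈ 15.45
Round up to the next whole number: n = 16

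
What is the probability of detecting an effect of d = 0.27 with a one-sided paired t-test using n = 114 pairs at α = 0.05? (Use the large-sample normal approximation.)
Power ≈ 0.89

Power calculation (paired t-test, normal approximation):
z_β = d · √n - z_α
z_β = 0.27 · √114 - 1.645
z_β = 0.27 · 10.677 - 1.645
z_β = 1.238

Power = Φ(z_β) = Φ(1.238) ≈ 0.892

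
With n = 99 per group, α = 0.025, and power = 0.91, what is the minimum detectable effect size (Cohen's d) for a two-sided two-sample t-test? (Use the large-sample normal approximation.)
d ≈ 0.51

Minimum detectable effect (two-sample t-test, normal approximation):
d = (z_{α/2} + z_β) / √(n/2)
d = (2.241 + 1.341) / √(99/2)
d = 3.582 / 7.036
d ≈ 0.51

By Cohen's convention (0.2 small / 0.5 medium / 0.8 large): medium effect.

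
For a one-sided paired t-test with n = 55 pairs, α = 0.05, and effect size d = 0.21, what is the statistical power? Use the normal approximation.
Power ≈ 0.47

Power calculation (paired t-test, normal approximation):
z_β = d · √n - z_α
z_β = 0.21 · √55 - 1.645
z_β = 0.21 · 7.416 - 1.645
z_β = -0.087

Power = Φ(z_β) = Φ(-0.087) ≈ 0.465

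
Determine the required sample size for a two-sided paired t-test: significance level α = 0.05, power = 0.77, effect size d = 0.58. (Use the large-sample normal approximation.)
n = 22 pairs

Sample size formula (paired t-test, normal approximation):
n = ((z_{α/2} + z_β) / d)²

z_{α/2} = 1.960 (for α = 0.05, two-sided)
z_β = 0.739 (for power = 0.77)
d = 0.58

n = ((1.960 + 0.739) / 0.58)²
n = (4.653)²
n ≈ 21.65
Round up to the next whole number: n = 22 pairs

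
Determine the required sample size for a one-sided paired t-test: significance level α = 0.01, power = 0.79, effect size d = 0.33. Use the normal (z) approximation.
n = 91 pairs

Sample size formula (paired t-test, normal approximation):
n = ((z_α + z_β) / d)²

z_α = 2.326 (for α = 0.01, one-sided)
z_β = 0.806 (for power = 0.79)
d = 0.33

n = ((2.326 + 0.806) / 0.33)²
n = (9.491)²
n ≈ 90.08
Round up to the next whole number: n = 91 pairs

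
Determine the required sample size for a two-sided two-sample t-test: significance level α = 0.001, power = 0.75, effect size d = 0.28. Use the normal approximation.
n = 402 per group

Sample size formula (two-sample t-test, normal approximation):
n = 2 · ((z_{α/2} + z_β) / d)²

z_{α/2} = 3.291 (for α = 0.001, two-sided)
z_β = 0.674 (for power = 0.75)
d = 0.28

n = 2 · ((3.291 + 0.674) / 0.28)²
n = 2 · (14.161)²
n ≈ 401.07
Round up to the next whole number: n = 402 per group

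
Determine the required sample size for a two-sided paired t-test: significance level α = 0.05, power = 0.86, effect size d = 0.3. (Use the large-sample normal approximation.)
n = 103 pairs

Sample size formula (paired t-test, normal approximation):
n = ((z_{α/2} + z_β) / d)²

z_{α/2} = 1.960 (for α = 0.05, two-sided)
z_β = 1.080 (for power = 0.86)
d = 0.3

n = ((1.960 + 1.080) / 0.3)²
n = (10.133)²
n ≈ 102.68
Round up to the next whole number: n = 103 pairs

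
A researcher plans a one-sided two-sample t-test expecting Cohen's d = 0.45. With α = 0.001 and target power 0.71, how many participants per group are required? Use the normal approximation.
n = 132 per group

Sample size formula (two-sample t-test, normal approximation):
n = 2 · ((z_α + z_β) / d)²

z_α = 3.090 (for α = 0.001, one-sided)
z_β = 0.553 (for power = 0.71)
d = 0.45

n = 2 · ((3.090 + 0.553) / 0.45)²
n = 2 · (8.096)²
n ≈ 131.09
Round up to the next whole number: n = 132 per group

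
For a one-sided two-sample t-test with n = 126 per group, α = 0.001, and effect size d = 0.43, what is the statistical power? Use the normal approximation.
Power ≈ 0.63

Power calculation (two-sample t-test, normal approximation):
z_β = d · √(n/2) - z_α
z_β = 0.43 · √(126/2) - 3.090
z_β = 0.43 · 7.937 - 3.090
z_β = 0.323

Power = Φ(z_β) = Φ(0.323) ≈ 0.627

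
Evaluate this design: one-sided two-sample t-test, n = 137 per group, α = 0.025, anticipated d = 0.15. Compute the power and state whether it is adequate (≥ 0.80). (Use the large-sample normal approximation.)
Power ≈ 0.24; the study is underpowered (power < 0.80)

Power calculation (two-sample t-test, normal approximation):
z_β = d · √(n/2) - z_α
z_β = 0.15 · √(137/2) - 1.960
z_β = 0.15 · 8.276 - 1.960
z_β = -0.718

Power = Φ(z_β) = Φ(-0.718) ≈ 0.236

Effect size d = 0.15 is very small by Cohen's convention (0.2/0.5/0.8).

Threshold: power ≥ 0.80 is conventionally adequate.
Power ≈ 0.24 → the study is underpowered (power < 0.80).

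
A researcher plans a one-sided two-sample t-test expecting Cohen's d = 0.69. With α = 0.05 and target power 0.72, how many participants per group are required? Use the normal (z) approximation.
n = 21 per group

Sample size formula (two-sample t-test, normal approximation):
n = 2 · ((z_α + z_β) / d)²

z_α = 1.645 (for α = 0.05, one-sided)
z_β = 0.583 (for power = 0.72)
d = 0.69

n = 2 · ((1.645 + 0.583) / 0.69)²
n = 2 · (3.229)²
n ≈ 20.85
Round up to the next whole number: n = 21 per group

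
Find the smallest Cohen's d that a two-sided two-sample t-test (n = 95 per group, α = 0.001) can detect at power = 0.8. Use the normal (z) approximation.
d ≈ 0.60

Minimum detectable effect (two-sample t-test, normal approximation):
d = (z_{α/2} + z_β) / √(n/2)
d = (3.291 + 0.842) / √(95/2)
d = 4.132 / 6.892
d ≈ 0.60

By Cohen's convention (0.2 small / 0.5 medium / 0.8 large): medium effect.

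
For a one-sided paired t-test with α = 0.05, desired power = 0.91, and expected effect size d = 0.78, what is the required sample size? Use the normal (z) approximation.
n = 15 pairs

Sample size formula (paired t-test, normal approximation):
n = ((z_α + z_β) / d)²

z_α = 1.645 (for α = 0.05, one-sided)
z_β = 1.341 (for power = 0.91)
d = 0.78

n = ((1.645 + 1.341) / 0.78)²
n = (3.828)²
n ≈ 14.65
Round up to the next whole number: n = 15 pairs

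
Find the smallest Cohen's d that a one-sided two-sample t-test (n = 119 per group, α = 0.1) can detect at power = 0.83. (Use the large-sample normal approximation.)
d ≈ 0.29

Minimum detectable effect (two-sample t-test, normal approximation):
d = (z_α + z_β) / √(n/2)
d = (1.282 + 0.954) / √(119/2)
d = 2.236 / 7.714
d ≈ 0.29

By Cohen's convention (0.2 small / 0.5 medium / 0.8 large): small effect.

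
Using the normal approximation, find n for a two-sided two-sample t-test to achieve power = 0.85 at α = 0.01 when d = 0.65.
n = 62 per group

Sample size formula (two-sample t-test, normal approximation):
n = 2 · ((z_{α/2} + z_β) / d)²

z_{α/2} = 2.576 (for α = 0.01, two-sided)
z_β = 1.036 (for power = 0.85)
d = 0.65

n = 2 · ((2.576 + 1.036) / 0.65)²
n = 2 · (5.557)²
n ≈ 61.76
Round up to the next whole number: n = 62 per group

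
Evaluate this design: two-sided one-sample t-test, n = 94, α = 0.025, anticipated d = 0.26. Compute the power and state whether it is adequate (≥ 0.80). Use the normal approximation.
Power ≈ 0.61; the study is underpowered (power < 0.80)

Power calculation (one-sample t-test, normal approximation):
z_β = d · √n - z_{α/2}
z_β = 0.26 · √94 - 2.241
z_β = 0.26 · 9.695 - 2.241
z_β = 0.279

Power = Φ(z_β) = Φ(0.279) ≈ 0.610

Effect size d = 0.26 is small by Cohen's convention (0.2/0.5/0.8).

Threshold: power ≥ 0.80 is conventionally adequate.
Power ≈ 0.61 → the study is underpowered (power < 0.80).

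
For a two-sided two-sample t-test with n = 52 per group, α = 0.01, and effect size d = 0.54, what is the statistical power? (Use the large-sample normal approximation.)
Power ≈ 0.57

Power calculation (two-sample t-test, normal approximation):
z_β = d · √(n/2) - z_{α/2}
z_β = 0.54 · √(52/2) - 2.576
z_β = 0.54 · 5.099 - 2.576
z_β = 0.178

Power = Φ(z_β) = Φ(0.178) ≈ 0.570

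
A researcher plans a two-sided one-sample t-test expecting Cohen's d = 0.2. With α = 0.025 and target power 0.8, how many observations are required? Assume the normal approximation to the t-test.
n = 238

Sample size formula (one-sample t-test, normal approximation):
n = ((z_{α/2} + z_β) / d)²

z_{α/2} = 2.241 (for α = 0.025, two-sided)
z_β = 0.842 (for power = 0.8)
d = 0.2

n = ((2.241 + 0.842) / 0.2)²
n = (15.415)²
n ≈ 237.62
Round up to the next whole number: n = 238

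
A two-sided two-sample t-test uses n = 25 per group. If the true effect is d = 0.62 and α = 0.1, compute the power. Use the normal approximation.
Power ≈ 0.71

Power calculation (two-sample t-test, normal approximation):
z_β = d · √(n/2) - z_{α/2}
z_β = 0.62 · √(25/2) - 1.645
z_β = 0.62 · 3.536 - 1.645
z_β = 0.547

Power = Φ(z_β) = Φ(0.547) ≈ 0.708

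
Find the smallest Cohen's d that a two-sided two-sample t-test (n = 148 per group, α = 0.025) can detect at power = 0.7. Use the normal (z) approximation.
d ≈ 0.32

Minimum detectable effect (two-sample t-test, normal approximation):
d = (z_{α/2} + z_β) / √(n/2)
d = (2.241 + 0.524) / √(148/2)
d = 2.766 / 8.602
d ≈ 0.32

By Cohen's convention (0.2 small / 0.5 medium / 0.8 large): small effect.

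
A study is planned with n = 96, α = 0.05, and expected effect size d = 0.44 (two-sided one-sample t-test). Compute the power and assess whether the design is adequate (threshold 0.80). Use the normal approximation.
Power ≈ 0.99; the study is adequately powered (power ≥ 0.80)

Power calculation (one-sample t-test, normal approximation):
z_β = d · √n - z_{α/2}
z_β = 0.44 · √96 - 1.960
z_β = 0.44 · 9.798 - 1.960
z_β = 2.351

Power = Φ(z_β) = Φ(2.351) ≈ 0.991

Effect size d = 0.44 is small by Cohen's convention (0.2/0.5/0.8).

Threshold: power ≥ 0.80 is conventionally adequate.
Power ≈ 0.99 → the study is adequately powered (power ≥ 0.80).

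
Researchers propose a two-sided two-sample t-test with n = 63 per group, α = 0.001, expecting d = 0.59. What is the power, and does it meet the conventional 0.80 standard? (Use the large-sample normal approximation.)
Power ≈ 0.51; the study is underpowered (power < 0.80)

Power calculation (two-sample t-test, normal approximation):
z_β = d · √(n/2) - z_{α/2}
z_β = 0.59 · √(63/2) - 3.291
z_β = 0.59 · 5.612 - 3.291
z_β = 0.021

Power = Φ(z_β) = Φ(0.021) ≈ 0.508

Effect size d = 0.59 is medium by Cohen's convention (0.2/0.5/0.8).

Threshold: power ≥ 0.80 is conventionally adequate.
Power ≈ 0.51 → the study is underpowered (power < 0.80).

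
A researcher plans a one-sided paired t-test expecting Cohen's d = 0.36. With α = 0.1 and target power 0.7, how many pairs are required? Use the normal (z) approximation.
n = 26 pairs

Sample size formula (paired t-test, normal approximation):
n = ((z_α + z_β) / d)²

z_α = 1.282 (for α = 0.1, one-sided)
z_β = 0.524 (for power = 0.7)
d = 0.36

n = ((1.282 + 0.524) / 0.36)²
n = (5.017)²
n ≈ 25.17
Round up to the next whole number: n = 26 pairs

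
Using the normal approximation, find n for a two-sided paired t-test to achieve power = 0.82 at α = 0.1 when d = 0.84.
n = 10 pairs

Sample size formula (paired t-test, normal approximation):
n = ((z_{α/2} + z_β) / d)²

z_{α/2} = 1.645 (for α = 0.1, two-sided)
z_β = 0.915 (for power = 0.82)
d = 0.84

n = ((1.645 + 0.915) / 0.84)²
n = (3.048)²
n ≈ 9.29
Round up to the next whole number: n = 10 pairs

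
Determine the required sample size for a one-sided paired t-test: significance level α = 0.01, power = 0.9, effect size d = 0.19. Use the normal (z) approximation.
n = 361 pairs

Sample size formula (paired t-test, normal approximation):
n = ((z_α + z_β) / d)²

z_α = 2.326 (for α = 0.01, one-sided)
z_β = 1.282 (for power = 0.9)
d = 0.19

n = ((2.326 + 1.282) / 0.19)²
n = (18.989)²
n ≈ 360.58
Round up to the next whole number: n = 361 pairs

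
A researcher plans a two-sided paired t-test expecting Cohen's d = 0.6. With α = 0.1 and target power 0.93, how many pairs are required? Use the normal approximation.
n = 28 pairs

Sample size formula (paired t-test, normal approximation):
n = ((z_{α/2} + z_β) / d)²

z_{α/2} = 1.645 (for α = 0.1, two-sided)
z_β = 1.476 (for power = 0.93)
d = 0.6

n = ((1.645 + 1.476) / 0.6)²
n = (5.202)²
n ≈ 27.06
Round up to the next whole number: n = 28 pairs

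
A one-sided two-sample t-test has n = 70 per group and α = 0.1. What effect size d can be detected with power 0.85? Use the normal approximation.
d ≈ 0.39

Minimum detectable effect (two-sample t-test, normal approximation):
d = (z_α + z_β) / √(n/2)
d = (1.282 + 1.036) / √(70/2)
d = 2.318 / 5.916
d ≈ 0.39

By Cohen's convention (0.2 small / 0.5 medium / 0.8 large): small effect.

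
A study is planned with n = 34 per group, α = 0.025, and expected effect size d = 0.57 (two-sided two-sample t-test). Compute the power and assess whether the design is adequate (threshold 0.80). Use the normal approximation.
Power ≈ 0.54; the study is underpowered (power < 0.80)

Power calculation (two-sample t-test, normal approximation):
z_β = d · √(n/2) - z_{α/2}
z_β = 0.57 · √(34/2) - 2.241
z_β = 0.57 · 4.123 - 2.241
z_β = 0.109

Power = Φ(z_β) = Φ(0.109) ≈ 0.543

Effect size d = 0.57 is medium by Cohen's convention (0.2/0.5/0.8).

Threshold: power ≥ 0.80 is conventionally adequate.
Power ≈ 0.54 → the study is underpowered (power < 0.80).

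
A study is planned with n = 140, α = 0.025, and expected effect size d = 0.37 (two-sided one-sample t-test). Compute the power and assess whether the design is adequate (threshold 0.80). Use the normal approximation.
Power ≈ 0.98; the study is adequately powered (power ≥ 0.80)

Power calculation (one-sample t-test, normal approximation):
z_β = d · √n - z_{α/2}
z_β = 0.37 · √140 - 2.241
z_β = 0.37 · 11.832 - 2.241
z_β = 2.136

Power = Φ(z_β) = Φ(2.136) ≈ 0.984

Effect size d = 0.37 is small by Cohen's convention (0.2/0.5/0.8).

Threshold: power ≥ 0.80 is conventionally adequate.
Power ≈ 0.98 → the study is adequately powered (power ≥ 0.80).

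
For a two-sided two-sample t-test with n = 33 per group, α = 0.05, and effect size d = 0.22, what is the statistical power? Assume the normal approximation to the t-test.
Power ≈ 0.14

Power calculation (two-sample t-test, normal approximation):
z_β = d · √(n/2) - z_{α/2}
z_β = 0.22 · √(33/2) - 1.960
z_β = 0.22 · 4.062 - 1.960
z_β = -1.066

Power = Φ(z_β) = Φ(-1.066) ≈ 0.143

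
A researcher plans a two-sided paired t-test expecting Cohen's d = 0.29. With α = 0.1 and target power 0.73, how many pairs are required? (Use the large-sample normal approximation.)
n = 61 pairs

Sample size formula (paired t-test, normal approximation):
n = ((z_{α/2} + z_β) / d)²

z_{α/2} = 1.645 (for α = 0.1, two-sided)
z_β = 0.613 (for power = 0.73)
d = 0.29

n = ((1.645 + 0.613) / 0.29)²
n = (7.786)²
n ≈ 60.62
Round up to the next whole number: n = 61 pairs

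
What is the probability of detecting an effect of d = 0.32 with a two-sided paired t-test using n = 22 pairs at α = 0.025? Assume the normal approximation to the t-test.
Power ≈ 0.23

Power calculation (paired t-test, normal approximation):
z_β = d · √n - z_{α/2}
z_β = 0.32 · √22 - 2.241
z_β = 0.32 · 4.690 - 2.241
z_β = -0.740

Power = Φ(z_β) = Φ(-0.740) ≈ 0.230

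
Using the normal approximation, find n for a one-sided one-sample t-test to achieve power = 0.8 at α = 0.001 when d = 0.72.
n = 30

Sample size formula (one-sample t-test, normal approximation):
n = ((z_α + z_β) / d)²

z_α = 3.090 (for α = 0.001, one-sided)
z_β = 0.842 (for power = 0.8)
d = 0.72

n = ((3.090 + 0.842) / 0.72)²
n = (5.461)²
n ≈ 29.82
Round up to the next whole number: n = 30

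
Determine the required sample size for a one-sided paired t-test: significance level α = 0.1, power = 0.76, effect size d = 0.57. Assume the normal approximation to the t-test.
n = 13 pairs

Sample size formula (paired t-test, normal approximation):
n = ((z_α + z_β) / d)²

z_α = 1.282 (for α = 0.1, one-sided)
z_β = 0.706 (for power = 0.76)
d = 0.57

n = ((1.282 + 0.706) / 0.57)²
n = (3.488)²
n ≈ 12.17
Round up to the next whole number: n = 13 pairs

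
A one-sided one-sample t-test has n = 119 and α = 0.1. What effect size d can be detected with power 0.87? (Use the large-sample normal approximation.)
d ≈ 0.22

Minimum detectable effect (one-sample t-test, normal approximation):
d = (z_α + z_β) / √n
d = (1.282 + 1.126) / √119
d = 2.408 / 10.909
d ≈ 0.22

By Cohen's convention (0.2 small / 0.5 medium / 0.8 large): small effect.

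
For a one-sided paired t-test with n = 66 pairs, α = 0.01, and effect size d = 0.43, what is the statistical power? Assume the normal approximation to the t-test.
Power ≈ 0.88

Power calculation (paired t-test, normal approximation):
z_β = d · √n - z_α
z_β = 0.43 · √66 - 2.326
z_β = 0.43 · 8.124 - 2.326
z_β = 1.167

Power = Φ(z_β) = Φ(1.167) ≈ 0.878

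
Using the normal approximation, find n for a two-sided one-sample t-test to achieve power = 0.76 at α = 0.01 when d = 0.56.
n = 35

Sample size formula (one-sample t-test, normal approximation):
n = ((z_{α/2} + z_β) / d)²

z_{α/2} = 2.576 (for α = 0.01, two-sided)
z_β = 0.706 (for power = 0.76)
d = 0.56

n = ((2.576 + 0.706) / 0.56)²
n = (5.861)²
n ≈ 34.35
Round up to the next whole number: n = 35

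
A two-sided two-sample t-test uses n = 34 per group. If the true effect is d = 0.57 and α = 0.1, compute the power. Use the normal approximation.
Power ≈ 0.76

Power calculation (two-sample t-test, normal approximation):
z_β = d · √(n/2) - z_{α/2}
z_β = 0.57 · √(34/2) - 1.645
z_β = 0.57 · 4.123 - 1.645
z_β = 0.705

Power = Φ(z_β) = Φ(0.705) ≈ 0.760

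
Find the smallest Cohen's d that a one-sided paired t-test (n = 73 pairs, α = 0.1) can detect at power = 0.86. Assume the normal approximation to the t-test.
d ≈ 0.28

Minimum detectable effect (paired t-test, normal approximation):
d = (z_α + z_β) / √n
d = (1.282 + 1.080) / √73
d = 2.362 / 8.544
d ≈ 0.28

By Cohen's convention (0.2 small / 0.5 medium / 0.8 large): small effect.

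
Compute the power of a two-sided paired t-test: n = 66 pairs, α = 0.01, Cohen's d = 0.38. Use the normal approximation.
Power ≈ 0.70

Power calculation (paired t-test, normal approximation):
z_β = d · √n - z_{α/2}
z_β = 0.38 · √66 - 2.576
z_β = 0.38 · 8.124 - 2.576
z_β = 0.511

Power = Φ(z_β) = Φ(0.511) ≈ 0.695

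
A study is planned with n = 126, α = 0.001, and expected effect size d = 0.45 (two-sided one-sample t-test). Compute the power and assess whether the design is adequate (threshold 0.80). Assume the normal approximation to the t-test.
Power ≈ 0.96; the study is adequately powered (power ≥ 0.80)

Power calculation (one-sample t-test, normal approximation):
z_β = d · √n - z_{α/2}
z_β = 0.45 · √126 - 3.291
z_β = 0.45 · 11.225 - 3.291
z_β = 1.761

Power = Φ(z_β) = Φ(1.761) ≈ 0.961

Effect size d = 0.45 is small by Cohen's convention (0.2/0.5/0.8).

Threshold: power ≥ 0.80 is conventionally adequate.
Power ≈ 0.96 → the study is adequately powered (power ≥ 0.80).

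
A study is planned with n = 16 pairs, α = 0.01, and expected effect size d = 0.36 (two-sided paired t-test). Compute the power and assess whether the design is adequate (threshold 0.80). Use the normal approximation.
Power ≈ 0.13; the study is underpowered (power < 0.80)

Power calculation (paired t-test, normal approximation):
z_β = d · √n - z_{α/2}
z_β = 0.36 · √16 - 2.576
z_β = 0.36 · 4.000 - 2.576
z_β = -1.136

Power = Φ(z_β) = Φ(-1.136) ≈ 0.128

Effect size d = 0.36 is small by Cohen's convention (0.2/0.5/0.8).

Threshold: power ≥ 0.80 is conventionally adequate.
Power ≈ 0.13 → the study is underpowered (power < 0.80).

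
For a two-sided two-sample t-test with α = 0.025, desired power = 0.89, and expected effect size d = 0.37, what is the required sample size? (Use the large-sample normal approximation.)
n = 176 per group

Sample size formula (two-sample t-test, normal approximation):
n = 2 · ((z_{α/2} + z_β) / d)²

z_{α/2} = 2.241 (for α = 0.025, two-sided)
z_β = 1.227 (for power = 0.89)
d = 0.37

n = 2 · ((2.241 + 1.227) / 0.37)²
n = 2 · (9.373)²
n ≈ 175.71
Round up to the next whole number: n = 176 per group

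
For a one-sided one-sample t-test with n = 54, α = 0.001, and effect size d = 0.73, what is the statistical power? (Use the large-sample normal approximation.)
Power ≈ 0.99

Power calculation (one-sample t-test, normal approximation):
z_β = d · √n - z_α
z_β = 0.73 · √54 - 3.090
z_β = 0.73 · 7.348 - 3.090
z_β = 2.274

Power = Φ(z_β) = Φ(2.274) ≈ 0.989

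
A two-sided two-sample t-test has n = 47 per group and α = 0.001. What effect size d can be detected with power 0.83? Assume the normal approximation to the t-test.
d ≈ 0.88

Minimum detectable effect (two-sample t-test, normal approximation):
d = (z_{α/2} + z_β) / √(n/2)
d = (3.291 + 0.954) / √(47/2)
d = 4.245 / 4.848
d ≈ 0.88

By Cohen's convention (0.2 small / 0.5 medium / 0.8 large): large effect.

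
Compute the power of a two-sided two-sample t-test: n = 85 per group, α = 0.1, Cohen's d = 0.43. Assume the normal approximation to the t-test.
Power ≈ 0.88

Power calculation (two-sample t-test, normal approximation):
z_β = d · √(n/2) - z_{α/2}
z_β = 0.43 · √(85/2) - 1.645
z_β = 0.43 · 6.519 - 1.645
z_β = 1.158

Power = Φ(z_β) = Φ(1.158) ≈ 0.877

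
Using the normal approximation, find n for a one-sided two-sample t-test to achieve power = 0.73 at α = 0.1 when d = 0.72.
n = 14 per group

Sample size formula (two-sample t-test, normal approximation):
n = 2 · ((z_α + z_β) / d)²

z_α = 1.282 (for α = 0.1, one-sided)
z_β = 0.613 (for power = 0.73)
d = 0.72

n = 2 · ((1.282 + 0.613) / 0.72)²
n = 2 · (2.632)²
n ≈ 13.85
Round up to the next whole number: n = 14 per group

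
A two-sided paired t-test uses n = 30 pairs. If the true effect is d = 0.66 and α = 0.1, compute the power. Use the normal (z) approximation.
Power ≈ 0.98

Power calculation (paired t-test, normal approximation):
z_β = d · √n - z_{α/2}
z_β = 0.66 · √30 - 1.645
z_β = 0.66 · 5.477 - 1.645
z_β = 1.970

Power = Φ(z_β) = Φ(1.970) ≈ 0.976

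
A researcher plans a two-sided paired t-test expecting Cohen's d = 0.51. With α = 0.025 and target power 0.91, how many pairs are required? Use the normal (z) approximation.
n = 50 pairs

Sample size formula (paired t-test, normal approximation):
n = ((z_{α/2} + z_β) / d)²

z_{α/2} = 2.241 (for α = 0.025, two-sided)
z_β = 1.341 (for power = 0.91)
d = 0.51

n = ((2.241 + 1.341) / 0.51)²
n = (7.024)²
n ≈ 49.34
Round up to the next whole number: n = 50 pairs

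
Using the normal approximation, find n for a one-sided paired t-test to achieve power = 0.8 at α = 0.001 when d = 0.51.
n = 60 pairs

Sample size formula (paired t-test, normal approximation):
n = ((z_α + z_β) / d)²

z_α = 3.090 (for α = 0.001, one-sided)
z_β = 0.842 (for power = 0.8)
d = 0.51

n = ((3.090 + 0.842) / 0.51)²
n = (7.710)²
n ≈ 59.44
Round up to the next whole number: n = 60 pairs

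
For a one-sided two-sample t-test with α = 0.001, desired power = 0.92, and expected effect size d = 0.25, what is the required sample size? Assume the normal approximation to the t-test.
n = 647 per group

Sample size formula (two-sample t-test, normal approximation):
n = 2 · ((z_α + z_β) / d)²

z_α = 3.090 (for α = 0.001, one-sided)
z_β = 1.405 (for power = 0.92)
d = 0.25

n = 2 · ((3.090 + 1.405) / 0.25)²
n = 2 · (17.980)²
n ≈ 646.56
Round up to the next whole number: n = 647 per group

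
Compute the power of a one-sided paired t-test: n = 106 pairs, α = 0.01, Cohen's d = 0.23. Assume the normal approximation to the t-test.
Power ≈ 0.52

Power calculation (paired t-test, normal approximation):
z_β = d · √n - z_α
z_β = 0.23 · √106 - 2.326
z_β = 0.23 · 10.296 - 2.326
z_β = 0.042

Power = Φ(z_β) = Φ(0.042) ≈ 0.517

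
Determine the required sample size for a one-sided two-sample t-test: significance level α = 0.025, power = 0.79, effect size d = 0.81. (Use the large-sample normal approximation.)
n = 24 per group

Sample size formula (two-sample t-test, normal approximation):
n = 2 · ((z_α + z_β) / d)²

z_α = 1.960 (for α = 0.025, one-sided)
z_β = 0.806 (for power = 0.79)
d = 0.81

n = 2 · ((1.960 + 0.806) / 0.81)²
n = 2 · (3.415)²
n ≈ 23.32
Round up to the next whole number: n = 24 per group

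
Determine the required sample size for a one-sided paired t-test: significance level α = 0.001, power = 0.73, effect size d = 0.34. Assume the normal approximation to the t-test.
n = 119 pairs

Sample size formula (paired t-test, normal approximation):
n = ((z_α + z_β) / d)²

z_α = 3.090 (for α = 0.001, one-sided)
z_β = 0.613 (for power = 0.73)
d = 0.34

n = ((3.090 + 0.613) / 0.34)²
n = (10.891)²
n ≈ 118.61
Round up to the next whole number: n = 119 pairs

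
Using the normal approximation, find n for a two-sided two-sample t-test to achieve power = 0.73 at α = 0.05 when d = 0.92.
n = 16 per group

Sample size formula (two-sample t-test, normal approximation):
n = 2 · ((z_{α/2} + z_β) / d)²

z_{α/2} = 1.960 (for α = 0.05, two-sided)
z_β = 0.613 (for power = 0.73)
d = 0.92

n = 2 · ((1.960 + 0.613) / 0.92)²
n = 2 · (2.797)²
n ≈ 15.65
Round up to the next whole number: n = 16 per group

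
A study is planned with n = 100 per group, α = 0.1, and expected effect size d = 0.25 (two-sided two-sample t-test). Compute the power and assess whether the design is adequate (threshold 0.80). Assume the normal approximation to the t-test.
Power ≈ 0.55; the study is underpowered (power < 0.80)

Power calculation (two-sample t-test, normal approximation):
z_β = d · √(n/2) - z_{α/2}
z_β = 0.25 · √(100/2) - 1.645
z_β = 0.25 · 7.071 - 1.645
z_β = 0.123

Power = Φ(z_β) = Φ(0.123) ≈ 0.549

Effect size d = 0.25 is small by Cohen's convention (0.2/0.5/0.8).

Threshold: power ≥ 0.80 is conventionally adequate.
Power ≈ 0.55 → the study is underpowered (power < 0.80).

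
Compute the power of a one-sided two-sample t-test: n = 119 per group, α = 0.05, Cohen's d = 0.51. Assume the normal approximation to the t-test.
Power ≈ 0.99

Power calculation (two-sample t-test, normal approximation):
z_β = d · √(n/2) - z_α
z_β = 0.51 · √(119/2) - 1.645
z_β = 0.51 · 7.714 - 1.645
z_β = 2.289

Power = Φ(z_β) = Φ(2.289) ≈ 0.989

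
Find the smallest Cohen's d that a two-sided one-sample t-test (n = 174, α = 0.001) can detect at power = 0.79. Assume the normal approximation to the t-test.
d ≈ 0.31

Minimum detectable effect (one-sample t-test, normal approximation):
d = (z_{α/2} + z_β) / √n
d = (3.291 + 0.806) / √174
d = 4.097 / 13.191
d ≈ 0.31

By Cohen's convention (0.2 small / 0.5 medium / 0.8 large): small effect.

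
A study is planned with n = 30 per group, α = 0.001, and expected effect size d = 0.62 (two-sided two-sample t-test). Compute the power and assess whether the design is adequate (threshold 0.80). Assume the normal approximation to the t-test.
Power ≈ 0.19; the study is underpowered (power < 0.80)

Power calculation (two-sample t-test, normal approximation):
z_β = d · √(n/2) - z_{α/2}
z_β = 0.62 · √(30/2) - 3.291
z_β = 0.62 · 3.873 - 3.291
z_β = -0.889

Power = Φ(z_β) = Φ(-0.889) ≈ 0.187

Effect size d = 0.62 is medium by Cohen's convention (0.2/0.5/0.8).

Threshold: power ≥ 0.80 is conventionally adequate.
Power ≈ 0.19 → the study is underpowered (power < 0.80).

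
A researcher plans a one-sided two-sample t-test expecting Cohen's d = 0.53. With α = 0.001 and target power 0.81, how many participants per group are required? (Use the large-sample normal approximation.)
n = 113 per group

Sample size formula (two-sample t-test, normal approximation):
n = 2 · ((z_α + z_β) / d)²

z_α = 3.090 (for α = 0.001, one-sided)
z_β = 0.878 (for power = 0.81)
d = 0.53

n = 2 · ((3.090 + 0.878) / 0.53)²
n = 2 · (7.487)²
n ≈ 112.11
Round up to the next whole number: n = 113 per group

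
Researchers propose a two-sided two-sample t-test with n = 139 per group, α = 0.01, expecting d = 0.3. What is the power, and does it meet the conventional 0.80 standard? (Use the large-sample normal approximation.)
Power ≈ 0.47; the study is underpowered (power < 0.80)

Power calculation (two-sample t-test, normal approximation):
z_β = d · √(n/2) - z_{α/2}
z_β = 0.3 · √(139/2) - 2.576
z_β = 0.3 · 8.337 - 2.576
z_β = -0.075

Power = Φ(z_β) = Φ(-0.075) ≈ 0.470

Effect size d = 0.3 is small by Cohen's convention (0.2/0.5/0.8).

Threshold: power ≥ 0.80 is conventionally adequate.
Power ≈ 0.47 → the study is underpowered (power < 0.80).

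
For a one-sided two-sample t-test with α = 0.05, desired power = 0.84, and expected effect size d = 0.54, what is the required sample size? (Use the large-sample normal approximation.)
n = 48 per group

Sample size formula (two-sample t-test, normal approximation):
n = 2 · ((z_α + z_β) / d)²

z_α = 1.645 (for α = 0.05, one-sided)
z_β = 0.994 (for power = 0.84)
d = 0.54

n = 2 · ((1.645 + 0.994) / 0.54)²
n = 2 · (4.887)²
n ≈ 47.77
Round up to the next whole number: n = 48 per group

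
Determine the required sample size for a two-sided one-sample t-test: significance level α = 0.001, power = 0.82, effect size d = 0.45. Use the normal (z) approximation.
n = 88

Sample size formula (one-sample t-test, normal approximation):
n = ((z_{α/2} + z_β) / d)²

z_{α/2} = 3.291 (for α = 0.001, two-sided)
z_β = 0.915 (for power = 0.82)
d = 0.45

n = ((3.291 + 0.915) / 0.45)²
n = (9.347)²
n ≈ 87.37
Round up to the next whole number: n = 88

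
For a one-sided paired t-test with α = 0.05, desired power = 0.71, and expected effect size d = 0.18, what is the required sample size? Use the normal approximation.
n = 150 pairs

Sample size formula (paired t-test, normal approximation):
n = ((z_α + z_β) / d)²

z_α = 1.645 (for α = 0.05, one-sided)
z_β = 0.553 (for power = 0.71)
d = 0.18

n = ((1.645 + 0.553) / 0.18)²
n = (12.211)²
n ≈ 149.11
Round up to the next whole number: n = 150 pairs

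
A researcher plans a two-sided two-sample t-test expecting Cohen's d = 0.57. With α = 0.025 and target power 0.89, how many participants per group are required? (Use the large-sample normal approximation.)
n = 75 per group

Sample size formula (two-sample t-test, normal approximation):
n = 2 · ((z_{α/2} + z_β) / d)²

z_{α/2} = 2.241 (for α = 0.025, two-sided)
z_β = 1.227 (for power = 0.89)
d = 0.57

n = 2 · ((2.241 + 1.227) / 0.57)²
n = 2 · (6.084)²
n ≈ 74.03
Round up to the next whole number: n = 75 per group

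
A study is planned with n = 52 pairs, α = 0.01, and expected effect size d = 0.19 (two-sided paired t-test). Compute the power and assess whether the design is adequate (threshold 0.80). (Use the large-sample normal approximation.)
Power ≈ 0.11; the study is underpowered (power < 0.80)

Power calculation (paired t-test, normal approximation):
z_β = d · √n - z_{α/2}
z_β = 0.19 · √52 - 2.576
z_β = 0.19 · 7.211 - 2.576
z_β = -1.206

Power = Φ(z_β) = Φ(-1.206) ≈ 0.114

Effect size d = 0.19 is very small by Cohen's convention (0.2/0.5/0.8).

Threshold: power ≥ 0.80 is conventionally adequate.
Power ≈ 0.11 → the study is underpowered (power < 0.80).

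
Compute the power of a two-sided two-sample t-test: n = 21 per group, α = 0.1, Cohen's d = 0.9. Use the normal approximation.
Power ≈ 0.90

Power calculation (two-sample t-test, normal approximation):
z_β = d · √(n/2) - z_{α/2}
z_β = 0.9 · √(21/2) - 1.645
z_β = 0.9 · 3.240 - 1.645
z_β = 1.271

Power = Φ(z_β) = Φ(1.271) ≈ 0.898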